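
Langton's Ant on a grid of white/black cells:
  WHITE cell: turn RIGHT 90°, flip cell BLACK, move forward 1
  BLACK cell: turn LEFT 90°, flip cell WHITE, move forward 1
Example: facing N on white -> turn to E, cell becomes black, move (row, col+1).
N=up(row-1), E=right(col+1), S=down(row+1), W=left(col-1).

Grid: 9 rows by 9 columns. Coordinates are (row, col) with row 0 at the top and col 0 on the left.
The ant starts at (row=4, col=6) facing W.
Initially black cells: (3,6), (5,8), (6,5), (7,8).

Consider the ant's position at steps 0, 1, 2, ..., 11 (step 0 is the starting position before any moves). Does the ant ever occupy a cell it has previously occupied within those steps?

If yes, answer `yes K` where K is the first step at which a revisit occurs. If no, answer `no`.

Step 1: on WHITE (4,6): turn R to N, flip to black, move to (3,6). |black|=5 — new cell
Step 2: on BLACK (3,6): turn L to W, flip to white, move to (3,5). |black|=4 — new cell
Step 3: on WHITE (3,5): turn R to N, flip to black, move to (2,5). |black|=5 — new cell
Step 4: on WHITE (2,5): turn R to E, flip to black, move to (2,6). |black|=6 — new cell
Step 5: on WHITE (2,6): turn R to S, flip to black, move to (3,6). |black|=7 — REVISIT

Answer: yes 5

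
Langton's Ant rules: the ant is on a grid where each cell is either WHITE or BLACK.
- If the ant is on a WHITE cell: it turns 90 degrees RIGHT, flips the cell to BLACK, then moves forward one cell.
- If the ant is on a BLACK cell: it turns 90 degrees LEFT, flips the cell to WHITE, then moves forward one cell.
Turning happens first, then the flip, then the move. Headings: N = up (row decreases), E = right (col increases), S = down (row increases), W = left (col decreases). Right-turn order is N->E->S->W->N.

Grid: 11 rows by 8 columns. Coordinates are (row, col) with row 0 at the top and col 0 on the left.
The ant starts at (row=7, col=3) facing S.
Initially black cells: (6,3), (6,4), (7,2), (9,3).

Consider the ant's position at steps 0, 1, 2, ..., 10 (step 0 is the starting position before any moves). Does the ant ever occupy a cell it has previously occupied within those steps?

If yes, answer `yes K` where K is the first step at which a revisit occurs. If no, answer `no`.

Step 1: on WHITE (7,3): turn R to W, flip to black, move to (7,2). |black|=5 — new cell
Step 2: on BLACK (7,2): turn L to S, flip to white, move to (8,2). |black|=4 — new cell
Step 3: on WHITE (8,2): turn R to W, flip to black, move to (8,1). |black|=5 — new cell
Step 4: on WHITE (8,1): turn R to N, flip to black, move to (7,1). |black|=6 — new cell
Step 5: on WHITE (7,1): turn R to E, flip to black, move to (7,2). |black|=7 — REVISIT

Answer: yes 5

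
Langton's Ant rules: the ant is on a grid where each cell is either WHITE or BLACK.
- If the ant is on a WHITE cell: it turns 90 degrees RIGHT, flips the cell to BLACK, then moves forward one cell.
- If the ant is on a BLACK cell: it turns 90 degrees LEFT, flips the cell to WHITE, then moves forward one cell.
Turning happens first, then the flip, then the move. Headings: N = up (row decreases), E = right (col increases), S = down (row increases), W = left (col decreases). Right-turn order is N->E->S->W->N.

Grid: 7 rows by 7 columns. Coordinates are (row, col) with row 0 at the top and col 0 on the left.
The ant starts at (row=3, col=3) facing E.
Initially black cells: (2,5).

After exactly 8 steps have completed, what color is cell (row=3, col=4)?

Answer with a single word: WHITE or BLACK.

Answer: BLACK

Derivation:
Step 1: on WHITE (3,3): turn R to S, flip to black, move to (4,3). |black|=2
Step 2: on WHITE (4,3): turn R to W, flip to black, move to (4,2). |black|=3
Step 3: on WHITE (4,2): turn R to N, flip to black, move to (3,2). |black|=4
Step 4: on WHITE (3,2): turn R to E, flip to black, move to (3,3). |black|=5
Step 5: on BLACK (3,3): turn L to N, flip to white, move to (2,3). |black|=4
Step 6: on WHITE (2,3): turn R to E, flip to black, move to (2,4). |black|=5
Step 7: on WHITE (2,4): turn R to S, flip to black, move to (3,4). |black|=6
Step 8: on WHITE (3,4): turn R to W, flip to black, move to (3,3). |black|=7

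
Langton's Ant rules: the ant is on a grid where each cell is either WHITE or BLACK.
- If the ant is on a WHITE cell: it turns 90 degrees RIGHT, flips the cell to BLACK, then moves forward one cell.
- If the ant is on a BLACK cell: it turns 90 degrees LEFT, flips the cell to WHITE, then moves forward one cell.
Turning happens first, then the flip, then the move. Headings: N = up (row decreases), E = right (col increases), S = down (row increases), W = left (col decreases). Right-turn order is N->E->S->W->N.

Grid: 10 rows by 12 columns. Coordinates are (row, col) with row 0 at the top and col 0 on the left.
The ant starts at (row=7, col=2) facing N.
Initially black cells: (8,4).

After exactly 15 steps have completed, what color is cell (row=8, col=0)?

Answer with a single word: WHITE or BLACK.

Step 1: on WHITE (7,2): turn R to E, flip to black, move to (7,3). |black|=2
Step 2: on WHITE (7,3): turn R to S, flip to black, move to (8,3). |black|=3
Step 3: on WHITE (8,3): turn R to W, flip to black, move to (8,2). |black|=4
Step 4: on WHITE (8,2): turn R to N, flip to black, move to (7,2). |black|=5
Step 5: on BLACK (7,2): turn L to W, flip to white, move to (7,1). |black|=4
Step 6: on WHITE (7,1): turn R to N, flip to black, move to (6,1). |black|=5
Step 7: on WHITE (6,1): turn R to E, flip to black, move to (6,2). |black|=6
Step 8: on WHITE (6,2): turn R to S, flip to black, move to (7,2). |black|=7
Step 9: on WHITE (7,2): turn R to W, flip to black, move to (7,1). |black|=8
Step 10: on BLACK (7,1): turn L to S, flip to white, move to (8,1). |black|=7
Step 11: on WHITE (8,1): turn R to W, flip to black, move to (8,0). |black|=8
Step 12: on WHITE (8,0): turn R to N, flip to black, move to (7,0). |black|=9
Step 13: on WHITE (7,0): turn R to E, flip to black, move to (7,1). |black|=10
Step 14: on WHITE (7,1): turn R to S, flip to black, move to (8,1). |black|=11
Step 15: on BLACK (8,1): turn L to E, flip to white, move to (8,2). |black|=10

Answer: BLACK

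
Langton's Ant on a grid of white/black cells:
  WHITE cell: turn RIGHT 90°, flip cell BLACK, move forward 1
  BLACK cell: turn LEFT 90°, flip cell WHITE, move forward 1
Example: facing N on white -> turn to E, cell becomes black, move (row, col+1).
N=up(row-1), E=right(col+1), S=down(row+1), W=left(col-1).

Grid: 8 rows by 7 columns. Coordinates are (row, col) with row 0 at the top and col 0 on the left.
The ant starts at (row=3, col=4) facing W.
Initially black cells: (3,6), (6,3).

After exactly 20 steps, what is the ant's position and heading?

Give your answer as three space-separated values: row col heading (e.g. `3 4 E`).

Step 1: on WHITE (3,4): turn R to N, flip to black, move to (2,4). |black|=3
Step 2: on WHITE (2,4): turn R to E, flip to black, move to (2,5). |black|=4
Step 3: on WHITE (2,5): turn R to S, flip to black, move to (3,5). |black|=5
Step 4: on WHITE (3,5): turn R to W, flip to black, move to (3,4). |black|=6
Step 5: on BLACK (3,4): turn L to S, flip to white, move to (4,4). |black|=5
Step 6: on WHITE (4,4): turn R to W, flip to black, move to (4,3). |black|=6
Step 7: on WHITE (4,3): turn R to N, flip to black, move to (3,3). |black|=7
Step 8: on WHITE (3,3): turn R to E, flip to black, move to (3,4). |black|=8
Step 9: on WHITE (3,4): turn R to S, flip to black, move to (4,4). |black|=9
Step 10: on BLACK (4,4): turn L to E, flip to white, move to (4,5). |black|=8
Step 11: on WHITE (4,5): turn R to S, flip to black, move to (5,5). |black|=9
Step 12: on WHITE (5,5): turn R to W, flip to black, move to (5,4). |black|=10
Step 13: on WHITE (5,4): turn R to N, flip to black, move to (4,4). |black|=11
Step 14: on WHITE (4,4): turn R to E, flip to black, move to (4,5). |black|=12
Step 15: on BLACK (4,5): turn L to N, flip to white, move to (3,5). |black|=11
Step 16: on BLACK (3,5): turn L to W, flip to white, move to (3,4). |black|=10
Step 17: on BLACK (3,4): turn L to S, flip to white, move to (4,4). |black|=9
Step 18: on BLACK (4,4): turn L to E, flip to white, move to (4,5). |black|=8
Step 19: on WHITE (4,5): turn R to S, flip to black, move to (5,5). |black|=9
Step 20: on BLACK (5,5): turn L to E, flip to white, move to (5,6). |black|=8

Answer: 5 6 E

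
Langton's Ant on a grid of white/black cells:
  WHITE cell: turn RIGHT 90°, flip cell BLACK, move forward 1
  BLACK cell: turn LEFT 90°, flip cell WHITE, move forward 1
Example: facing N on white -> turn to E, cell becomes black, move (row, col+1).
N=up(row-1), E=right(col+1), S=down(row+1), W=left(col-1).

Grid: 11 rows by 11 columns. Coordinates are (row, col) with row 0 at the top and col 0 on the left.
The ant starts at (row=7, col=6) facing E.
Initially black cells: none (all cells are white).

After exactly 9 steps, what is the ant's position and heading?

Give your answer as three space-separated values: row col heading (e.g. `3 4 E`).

Answer: 6 6 N

Derivation:
Step 1: on WHITE (7,6): turn R to S, flip to black, move to (8,6). |black|=1
Step 2: on WHITE (8,6): turn R to W, flip to black, move to (8,5). |black|=2
Step 3: on WHITE (8,5): turn R to N, flip to black, move to (7,5). |black|=3
Step 4: on WHITE (7,5): turn R to E, flip to black, move to (7,6). |black|=4
Step 5: on BLACK (7,6): turn L to N, flip to white, move to (6,6). |black|=3
Step 6: on WHITE (6,6): turn R to E, flip to black, move to (6,7). |black|=4
Step 7: on WHITE (6,7): turn R to S, flip to black, move to (7,7). |black|=5
Step 8: on WHITE (7,7): turn R to W, flip to black, move to (7,6). |black|=6
Step 9: on WHITE (7,6): turn R to N, flip to black, move to (6,6). |black|=7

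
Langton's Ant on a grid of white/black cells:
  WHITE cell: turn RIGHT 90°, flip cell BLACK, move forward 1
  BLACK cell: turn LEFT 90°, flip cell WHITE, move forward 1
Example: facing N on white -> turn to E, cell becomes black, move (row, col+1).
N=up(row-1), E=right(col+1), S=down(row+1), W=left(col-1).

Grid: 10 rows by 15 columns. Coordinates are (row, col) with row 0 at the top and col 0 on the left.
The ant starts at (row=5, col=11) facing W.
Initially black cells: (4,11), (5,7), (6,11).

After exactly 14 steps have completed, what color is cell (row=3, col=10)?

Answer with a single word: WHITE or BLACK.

Answer: BLACK

Derivation:
Step 1: on WHITE (5,11): turn R to N, flip to black, move to (4,11). |black|=4
Step 2: on BLACK (4,11): turn L to W, flip to white, move to (4,10). |black|=3
Step 3: on WHITE (4,10): turn R to N, flip to black, move to (3,10). |black|=4
Step 4: on WHITE (3,10): turn R to E, flip to black, move to (3,11). |black|=5
Step 5: on WHITE (3,11): turn R to S, flip to black, move to (4,11). |black|=6
Step 6: on WHITE (4,11): turn R to W, flip to black, move to (4,10). |black|=7
Step 7: on BLACK (4,10): turn L to S, flip to white, move to (5,10). |black|=6
Step 8: on WHITE (5,10): turn R to W, flip to black, move to (5,9). |black|=7
Step 9: on WHITE (5,9): turn R to N, flip to black, move to (4,9). |black|=8
Step 10: on WHITE (4,9): turn R to E, flip to black, move to (4,10). |black|=9
Step 11: on WHITE (4,10): turn R to S, flip to black, move to (5,10). |black|=10
Step 12: on BLACK (5,10): turn L to E, flip to white, move to (5,11). |black|=9
Step 13: on BLACK (5,11): turn L to N, flip to white, move to (4,11). |black|=8
Step 14: on BLACK (4,11): turn L to W, flip to white, move to (4,10). |black|=7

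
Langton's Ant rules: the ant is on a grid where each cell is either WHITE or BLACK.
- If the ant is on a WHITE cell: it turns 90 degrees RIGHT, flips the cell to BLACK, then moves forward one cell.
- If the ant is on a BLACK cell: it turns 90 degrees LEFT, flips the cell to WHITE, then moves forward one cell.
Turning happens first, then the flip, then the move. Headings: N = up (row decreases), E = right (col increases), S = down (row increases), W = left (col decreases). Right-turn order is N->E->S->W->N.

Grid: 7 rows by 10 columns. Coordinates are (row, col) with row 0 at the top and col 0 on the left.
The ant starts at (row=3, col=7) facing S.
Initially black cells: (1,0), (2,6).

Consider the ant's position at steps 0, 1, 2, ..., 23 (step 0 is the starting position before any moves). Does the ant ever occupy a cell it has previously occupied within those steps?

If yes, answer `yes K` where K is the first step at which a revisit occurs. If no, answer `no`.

Step 1: on WHITE (3,7): turn R to W, flip to black, move to (3,6). |black|=3 — new cell
Step 2: on WHITE (3,6): turn R to N, flip to black, move to (2,6). |black|=4 — new cell
Step 3: on BLACK (2,6): turn L to W, flip to white, move to (2,5). |black|=3 — new cell
Step 4: on WHITE (2,5): turn R to N, flip to black, move to (1,5). |black|=4 — new cell
Step 5: on WHITE (1,5): turn R to E, flip to black, move to (1,6). |black|=5 — new cell
Step 6: on WHITE (1,6): turn R to S, flip to black, move to (2,6). |black|=6 — REVISIT

Answer: yes 6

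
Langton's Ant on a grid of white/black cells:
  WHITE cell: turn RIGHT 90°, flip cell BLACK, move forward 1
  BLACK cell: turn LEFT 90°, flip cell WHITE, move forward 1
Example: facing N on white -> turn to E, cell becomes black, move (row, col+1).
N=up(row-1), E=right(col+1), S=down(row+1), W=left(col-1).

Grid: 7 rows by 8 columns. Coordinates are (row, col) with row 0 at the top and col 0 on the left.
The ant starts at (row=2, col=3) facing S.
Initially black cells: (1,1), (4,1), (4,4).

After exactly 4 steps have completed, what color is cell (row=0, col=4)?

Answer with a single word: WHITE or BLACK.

Step 1: on WHITE (2,3): turn R to W, flip to black, move to (2,2). |black|=4
Step 2: on WHITE (2,2): turn R to N, flip to black, move to (1,2). |black|=5
Step 3: on WHITE (1,2): turn R to E, flip to black, move to (1,3). |black|=6
Step 4: on WHITE (1,3): turn R to S, flip to black, move to (2,3). |black|=7

Answer: WHITE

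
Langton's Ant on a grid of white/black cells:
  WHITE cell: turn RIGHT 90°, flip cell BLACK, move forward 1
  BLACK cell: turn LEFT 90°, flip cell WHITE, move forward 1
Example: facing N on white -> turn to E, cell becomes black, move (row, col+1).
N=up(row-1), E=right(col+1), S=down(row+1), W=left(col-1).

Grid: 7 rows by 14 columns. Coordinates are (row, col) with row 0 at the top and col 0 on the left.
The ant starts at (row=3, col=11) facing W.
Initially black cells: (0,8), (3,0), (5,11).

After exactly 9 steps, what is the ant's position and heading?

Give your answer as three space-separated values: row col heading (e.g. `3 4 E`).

Step 1: on WHITE (3,11): turn R to N, flip to black, move to (2,11). |black|=4
Step 2: on WHITE (2,11): turn R to E, flip to black, move to (2,12). |black|=5
Step 3: on WHITE (2,12): turn R to S, flip to black, move to (3,12). |black|=6
Step 4: on WHITE (3,12): turn R to W, flip to black, move to (3,11). |black|=7
Step 5: on BLACK (3,11): turn L to S, flip to white, move to (4,11). |black|=6
Step 6: on WHITE (4,11): turn R to W, flip to black, move to (4,10). |black|=7
Step 7: on WHITE (4,10): turn R to N, flip to black, move to (3,10). |black|=8
Step 8: on WHITE (3,10): turn R to E, flip to black, move to (3,11). |black|=9
Step 9: on WHITE (3,11): turn R to S, flip to black, move to (4,11). |black|=10

Answer: 4 11 S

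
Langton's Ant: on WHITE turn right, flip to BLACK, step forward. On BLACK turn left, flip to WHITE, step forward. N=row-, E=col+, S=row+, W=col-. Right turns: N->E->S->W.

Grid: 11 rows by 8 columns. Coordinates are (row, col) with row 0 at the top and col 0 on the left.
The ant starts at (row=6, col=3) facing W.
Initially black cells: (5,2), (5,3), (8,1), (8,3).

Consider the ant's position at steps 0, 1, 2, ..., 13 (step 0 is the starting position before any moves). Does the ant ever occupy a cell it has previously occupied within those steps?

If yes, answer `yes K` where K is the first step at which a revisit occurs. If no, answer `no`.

Step 1: on WHITE (6,3): turn R to N, flip to black, move to (5,3). |black|=5 — new cell
Step 2: on BLACK (5,3): turn L to W, flip to white, move to (5,2). |black|=4 — new cell
Step 3: on BLACK (5,2): turn L to S, flip to white, move to (6,2). |black|=3 — new cell
Step 4: on WHITE (6,2): turn R to W, flip to black, move to (6,1). |black|=4 — new cell
Step 5: on WHITE (6,1): turn R to N, flip to black, move to (5,1). |black|=5 — new cell
Step 6: on WHITE (5,1): turn R to E, flip to black, move to (5,2). |black|=6 — REVISIT

Answer: yes 6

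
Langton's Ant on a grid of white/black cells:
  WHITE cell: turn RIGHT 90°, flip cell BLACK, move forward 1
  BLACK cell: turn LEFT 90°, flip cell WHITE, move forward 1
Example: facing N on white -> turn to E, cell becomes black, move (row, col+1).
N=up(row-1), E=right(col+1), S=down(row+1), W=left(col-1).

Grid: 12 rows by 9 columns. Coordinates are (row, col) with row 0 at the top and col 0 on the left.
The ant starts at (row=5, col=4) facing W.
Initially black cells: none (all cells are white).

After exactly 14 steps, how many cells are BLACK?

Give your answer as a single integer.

Answer: 10

Derivation:
Step 1: on WHITE (5,4): turn R to N, flip to black, move to (4,4). |black|=1
Step 2: on WHITE (4,4): turn R to E, flip to black, move to (4,5). |black|=2
Step 3: on WHITE (4,5): turn R to S, flip to black, move to (5,5). |black|=3
Step 4: on WHITE (5,5): turn R to W, flip to black, move to (5,4). |black|=4
Step 5: on BLACK (5,4): turn L to S, flip to white, move to (6,4). |black|=3
Step 6: on WHITE (6,4): turn R to W, flip to black, move to (6,3). |black|=4
Step 7: on WHITE (6,3): turn R to N, flip to black, move to (5,3). |black|=5
Step 8: on WHITE (5,3): turn R to E, flip to black, move to (5,4). |black|=6
Step 9: on WHITE (5,4): turn R to S, flip to black, move to (6,4). |black|=7
Step 10: on BLACK (6,4): turn L to E, flip to white, move to (6,5). |black|=6
Step 11: on WHITE (6,5): turn R to S, flip to black, move to (7,5). |black|=7
Step 12: on WHITE (7,5): turn R to W, flip to black, move to (7,4). |black|=8
Step 13: on WHITE (7,4): turn R to N, flip to black, move to (6,4). |black|=9
Step 14: on WHITE (6,4): turn R to E, flip to black, move to (6,5). |black|=10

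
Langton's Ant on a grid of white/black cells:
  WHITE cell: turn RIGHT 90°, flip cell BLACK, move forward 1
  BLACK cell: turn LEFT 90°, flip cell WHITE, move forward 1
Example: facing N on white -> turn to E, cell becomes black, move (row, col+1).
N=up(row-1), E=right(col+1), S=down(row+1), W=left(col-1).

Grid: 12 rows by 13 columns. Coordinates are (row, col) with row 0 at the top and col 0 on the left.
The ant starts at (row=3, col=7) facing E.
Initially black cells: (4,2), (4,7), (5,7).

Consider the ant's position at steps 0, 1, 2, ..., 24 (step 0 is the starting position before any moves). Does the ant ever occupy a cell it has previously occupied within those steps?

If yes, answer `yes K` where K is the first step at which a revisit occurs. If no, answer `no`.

Answer: yes 8

Derivation:
Step 1: on WHITE (3,7): turn R to S, flip to black, move to (4,7). |black|=4 — new cell
Step 2: on BLACK (4,7): turn L to E, flip to white, move to (4,8). |black|=3 — new cell
Step 3: on WHITE (4,8): turn R to S, flip to black, move to (5,8). |black|=4 — new cell
Step 4: on WHITE (5,8): turn R to W, flip to black, move to (5,7). |black|=5 — new cell
Step 5: on BLACK (5,7): turn L to S, flip to white, move to (6,7). |black|=4 — new cell
Step 6: on WHITE (6,7): turn R to W, flip to black, move to (6,6). |black|=5 — new cell
Step 7: on WHITE (6,6): turn R to N, flip to black, move to (5,6). |black|=6 — new cell
Step 8: on WHITE (5,6): turn R to E, flip to black, move to (5,7). |black|=7 — REVISIT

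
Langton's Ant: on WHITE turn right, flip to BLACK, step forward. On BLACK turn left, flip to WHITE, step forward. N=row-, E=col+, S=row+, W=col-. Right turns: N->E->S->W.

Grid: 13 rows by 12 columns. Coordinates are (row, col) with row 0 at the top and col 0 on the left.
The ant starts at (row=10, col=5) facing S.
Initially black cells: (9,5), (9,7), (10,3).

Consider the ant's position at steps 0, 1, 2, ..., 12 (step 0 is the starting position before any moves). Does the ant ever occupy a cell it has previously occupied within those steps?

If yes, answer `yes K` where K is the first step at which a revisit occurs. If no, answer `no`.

Step 1: on WHITE (10,5): turn R to W, flip to black, move to (10,4). |black|=4 — new cell
Step 2: on WHITE (10,4): turn R to N, flip to black, move to (9,4). |black|=5 — new cell
Step 3: on WHITE (9,4): turn R to E, flip to black, move to (9,5). |black|=6 — new cell
Step 4: on BLACK (9,5): turn L to N, flip to white, move to (8,5). |black|=5 — new cell
Step 5: on WHITE (8,5): turn R to E, flip to black, move to (8,6). |black|=6 — new cell
Step 6: on WHITE (8,6): turn R to S, flip to black, move to (9,6). |black|=7 — new cell
Step 7: on WHITE (9,6): turn R to W, flip to black, move to (9,5). |black|=8 — REVISIT

Answer: yes 7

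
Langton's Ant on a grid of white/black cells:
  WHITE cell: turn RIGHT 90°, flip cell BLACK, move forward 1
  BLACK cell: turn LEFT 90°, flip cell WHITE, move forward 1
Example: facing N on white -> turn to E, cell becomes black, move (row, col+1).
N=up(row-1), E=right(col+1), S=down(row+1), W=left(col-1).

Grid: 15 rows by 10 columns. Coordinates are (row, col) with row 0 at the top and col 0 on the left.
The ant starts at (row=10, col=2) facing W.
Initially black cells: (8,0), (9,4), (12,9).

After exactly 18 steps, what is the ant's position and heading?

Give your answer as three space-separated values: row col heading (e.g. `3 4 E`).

Answer: 11 3 E

Derivation:
Step 1: on WHITE (10,2): turn R to N, flip to black, move to (9,2). |black|=4
Step 2: on WHITE (9,2): turn R to E, flip to black, move to (9,3). |black|=5
Step 3: on WHITE (9,3): turn R to S, flip to black, move to (10,3). |black|=6
Step 4: on WHITE (10,3): turn R to W, flip to black, move to (10,2). |black|=7
Step 5: on BLACK (10,2): turn L to S, flip to white, move to (11,2). |black|=6
Step 6: on WHITE (11,2): turn R to W, flip to black, move to (11,1). |black|=7
Step 7: on WHITE (11,1): turn R to N, flip to black, move to (10,1). |black|=8
Step 8: on WHITE (10,1): turn R to E, flip to black, move to (10,2). |black|=9
Step 9: on WHITE (10,2): turn R to S, flip to black, move to (11,2). |black|=10
Step 10: on BLACK (11,2): turn L to E, flip to white, move to (11,3). |black|=9
Step 11: on WHITE (11,3): turn R to S, flip to black, move to (12,3). |black|=10
Step 12: on WHITE (12,3): turn R to W, flip to black, move to (12,2). |black|=11
Step 13: on WHITE (12,2): turn R to N, flip to black, move to (11,2). |black|=12
Step 14: on WHITE (11,2): turn R to E, flip to black, move to (11,3). |black|=13
Step 15: on BLACK (11,3): turn L to N, flip to white, move to (10,3). |black|=12
Step 16: on BLACK (10,3): turn L to W, flip to white, move to (10,2). |black|=11
Step 17: on BLACK (10,2): turn L to S, flip to white, move to (11,2). |black|=10
Step 18: on BLACK (11,2): turn L to E, flip to white, move to (11,3). |black|=9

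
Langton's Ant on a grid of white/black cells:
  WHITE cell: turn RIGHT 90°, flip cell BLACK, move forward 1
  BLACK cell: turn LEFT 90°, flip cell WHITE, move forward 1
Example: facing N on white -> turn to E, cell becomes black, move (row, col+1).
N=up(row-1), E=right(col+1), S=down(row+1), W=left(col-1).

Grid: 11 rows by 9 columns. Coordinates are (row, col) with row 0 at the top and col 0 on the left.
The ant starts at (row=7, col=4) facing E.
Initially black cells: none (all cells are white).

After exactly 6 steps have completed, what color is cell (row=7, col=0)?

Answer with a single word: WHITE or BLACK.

Answer: WHITE

Derivation:
Step 1: on WHITE (7,4): turn R to S, flip to black, move to (8,4). |black|=1
Step 2: on WHITE (8,4): turn R to W, flip to black, move to (8,3). |black|=2
Step 3: on WHITE (8,3): turn R to N, flip to black, move to (7,3). |black|=3
Step 4: on WHITE (7,3): turn R to E, flip to black, move to (7,4). |black|=4
Step 5: on BLACK (7,4): turn L to N, flip to white, move to (6,4). |black|=3
Step 6: on WHITE (6,4): turn R to E, flip to black, move to (6,5). |black|=4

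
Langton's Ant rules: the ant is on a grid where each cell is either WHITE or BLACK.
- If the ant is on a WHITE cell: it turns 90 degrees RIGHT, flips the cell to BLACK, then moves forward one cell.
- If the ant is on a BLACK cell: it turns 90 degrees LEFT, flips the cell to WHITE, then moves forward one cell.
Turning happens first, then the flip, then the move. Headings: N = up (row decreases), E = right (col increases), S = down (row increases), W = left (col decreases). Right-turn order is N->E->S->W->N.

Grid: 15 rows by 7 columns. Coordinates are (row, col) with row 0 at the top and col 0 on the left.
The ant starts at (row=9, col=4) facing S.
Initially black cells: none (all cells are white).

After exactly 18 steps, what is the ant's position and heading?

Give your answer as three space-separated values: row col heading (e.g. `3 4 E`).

Step 1: on WHITE (9,4): turn R to W, flip to black, move to (9,3). |black|=1
Step 2: on WHITE (9,3): turn R to N, flip to black, move to (8,3). |black|=2
Step 3: on WHITE (8,3): turn R to E, flip to black, move to (8,4). |black|=3
Step 4: on WHITE (8,4): turn R to S, flip to black, move to (9,4). |black|=4
Step 5: on BLACK (9,4): turn L to E, flip to white, move to (9,5). |black|=3
Step 6: on WHITE (9,5): turn R to S, flip to black, move to (10,5). |black|=4
Step 7: on WHITE (10,5): turn R to W, flip to black, move to (10,4). |black|=5
Step 8: on WHITE (10,4): turn R to N, flip to black, move to (9,4). |black|=6
Step 9: on WHITE (9,4): turn R to E, flip to black, move to (9,5). |black|=7
Step 10: on BLACK (9,5): turn L to N, flip to white, move to (8,5). |black|=6
Step 11: on WHITE (8,5): turn R to E, flip to black, move to (8,6). |black|=7
Step 12: on WHITE (8,6): turn R to S, flip to black, move to (9,6). |black|=8
Step 13: on WHITE (9,6): turn R to W, flip to black, move to (9,5). |black|=9
Step 14: on WHITE (9,5): turn R to N, flip to black, move to (8,5). |black|=10
Step 15: on BLACK (8,5): turn L to W, flip to white, move to (8,4). |black|=9
Step 16: on BLACK (8,4): turn L to S, flip to white, move to (9,4). |black|=8
Step 17: on BLACK (9,4): turn L to E, flip to white, move to (9,5). |black|=7
Step 18: on BLACK (9,5): turn L to N, flip to white, move to (8,5). |black|=6

Answer: 8 5 N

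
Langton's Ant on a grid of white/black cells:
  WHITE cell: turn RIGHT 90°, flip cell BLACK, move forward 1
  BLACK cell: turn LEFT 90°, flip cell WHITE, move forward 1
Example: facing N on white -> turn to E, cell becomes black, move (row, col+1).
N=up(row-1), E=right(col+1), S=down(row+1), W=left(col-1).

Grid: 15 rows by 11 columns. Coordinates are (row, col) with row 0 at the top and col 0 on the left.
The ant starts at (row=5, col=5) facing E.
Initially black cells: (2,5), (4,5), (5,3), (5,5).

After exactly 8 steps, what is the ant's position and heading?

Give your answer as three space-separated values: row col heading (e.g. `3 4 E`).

Step 1: on BLACK (5,5): turn L to N, flip to white, move to (4,5). |black|=3
Step 2: on BLACK (4,5): turn L to W, flip to white, move to (4,4). |black|=2
Step 3: on WHITE (4,4): turn R to N, flip to black, move to (3,4). |black|=3
Step 4: on WHITE (3,4): turn R to E, flip to black, move to (3,5). |black|=4
Step 5: on WHITE (3,5): turn R to S, flip to black, move to (4,5). |black|=5
Step 6: on WHITE (4,5): turn R to W, flip to black, move to (4,4). |black|=6
Step 7: on BLACK (4,4): turn L to S, flip to white, move to (5,4). |black|=5
Step 8: on WHITE (5,4): turn R to W, flip to black, move to (5,3). |black|=6

Answer: 5 3 W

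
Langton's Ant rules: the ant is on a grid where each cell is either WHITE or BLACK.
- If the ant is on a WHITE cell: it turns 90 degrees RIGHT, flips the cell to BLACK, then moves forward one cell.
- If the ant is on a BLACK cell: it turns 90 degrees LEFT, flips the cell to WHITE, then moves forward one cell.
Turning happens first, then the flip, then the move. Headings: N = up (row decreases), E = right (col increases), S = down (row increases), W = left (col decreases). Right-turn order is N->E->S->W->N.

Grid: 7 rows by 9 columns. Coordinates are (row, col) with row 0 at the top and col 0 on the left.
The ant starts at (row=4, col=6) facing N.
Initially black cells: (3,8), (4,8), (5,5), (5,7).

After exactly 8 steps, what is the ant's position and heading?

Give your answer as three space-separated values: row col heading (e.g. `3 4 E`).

Step 1: on WHITE (4,6): turn R to E, flip to black, move to (4,7). |black|=5
Step 2: on WHITE (4,7): turn R to S, flip to black, move to (5,7). |black|=6
Step 3: on BLACK (5,7): turn L to E, flip to white, move to (5,8). |black|=5
Step 4: on WHITE (5,8): turn R to S, flip to black, move to (6,8). |black|=6
Step 5: on WHITE (6,8): turn R to W, flip to black, move to (6,7). |black|=7
Step 6: on WHITE (6,7): turn R to N, flip to black, move to (5,7). |black|=8
Step 7: on WHITE (5,7): turn R to E, flip to black, move to (5,8). |black|=9
Step 8: on BLACK (5,8): turn L to N, flip to white, move to (4,8). |black|=8

Answer: 4 8 N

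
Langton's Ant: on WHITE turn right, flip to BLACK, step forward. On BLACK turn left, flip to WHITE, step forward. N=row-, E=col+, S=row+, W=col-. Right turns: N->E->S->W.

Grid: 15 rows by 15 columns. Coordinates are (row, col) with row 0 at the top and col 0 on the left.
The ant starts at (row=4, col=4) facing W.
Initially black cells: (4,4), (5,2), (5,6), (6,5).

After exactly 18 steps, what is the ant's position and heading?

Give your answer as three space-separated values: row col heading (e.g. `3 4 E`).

Answer: 7 7 E

Derivation:
Step 1: on BLACK (4,4): turn L to S, flip to white, move to (5,4). |black|=3
Step 2: on WHITE (5,4): turn R to W, flip to black, move to (5,3). |black|=4
Step 3: on WHITE (5,3): turn R to N, flip to black, move to (4,3). |black|=5
Step 4: on WHITE (4,3): turn R to E, flip to black, move to (4,4). |black|=6
Step 5: on WHITE (4,4): turn R to S, flip to black, move to (5,4). |black|=7
Step 6: on BLACK (5,4): turn L to E, flip to white, move to (5,5). |black|=6
Step 7: on WHITE (5,5): turn R to S, flip to black, move to (6,5). |black|=7
Step 8: on BLACK (6,5): turn L to E, flip to white, move to (6,6). |black|=6
Step 9: on WHITE (6,6): turn R to S, flip to black, move to (7,6). |black|=7
Step 10: on WHITE (7,6): turn R to W, flip to black, move to (7,5). |black|=8
Step 11: on WHITE (7,5): turn R to N, flip to black, move to (6,5). |black|=9
Step 12: on WHITE (6,5): turn R to E, flip to black, move to (6,6). |black|=10
Step 13: on BLACK (6,6): turn L to N, flip to white, move to (5,6). |black|=9
Step 14: on BLACK (5,6): turn L to W, flip to white, move to (5,5). |black|=8
Step 15: on BLACK (5,5): turn L to S, flip to white, move to (6,5). |black|=7
Step 16: on BLACK (6,5): turn L to E, flip to white, move to (6,6). |black|=6
Step 17: on WHITE (6,6): turn R to S, flip to black, move to (7,6). |black|=7
Step 18: on BLACK (7,6): turn L to E, flip to white, move to (7,7). |black|=6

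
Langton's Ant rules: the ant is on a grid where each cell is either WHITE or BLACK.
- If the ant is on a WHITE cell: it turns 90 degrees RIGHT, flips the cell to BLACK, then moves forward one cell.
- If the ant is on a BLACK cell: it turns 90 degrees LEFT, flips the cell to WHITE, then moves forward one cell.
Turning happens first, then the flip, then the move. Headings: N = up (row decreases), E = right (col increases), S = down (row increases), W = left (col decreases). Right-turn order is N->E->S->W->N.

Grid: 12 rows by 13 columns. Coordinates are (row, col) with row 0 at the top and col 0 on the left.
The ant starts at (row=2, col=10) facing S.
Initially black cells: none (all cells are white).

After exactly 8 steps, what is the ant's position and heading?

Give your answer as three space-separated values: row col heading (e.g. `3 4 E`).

Step 1: on WHITE (2,10): turn R to W, flip to black, move to (2,9). |black|=1
Step 2: on WHITE (2,9): turn R to N, flip to black, move to (1,9). |black|=2
Step 3: on WHITE (1,9): turn R to E, flip to black, move to (1,10). |black|=3
Step 4: on WHITE (1,10): turn R to S, flip to black, move to (2,10). |black|=4
Step 5: on BLACK (2,10): turn L to E, flip to white, move to (2,11). |black|=3
Step 6: on WHITE (2,11): turn R to S, flip to black, move to (3,11). |black|=4
Step 7: on WHITE (3,11): turn R to W, flip to black, move to (3,10). |black|=5
Step 8: on WHITE (3,10): turn R to N, flip to black, move to (2,10). |black|=6

Answer: 2 10 N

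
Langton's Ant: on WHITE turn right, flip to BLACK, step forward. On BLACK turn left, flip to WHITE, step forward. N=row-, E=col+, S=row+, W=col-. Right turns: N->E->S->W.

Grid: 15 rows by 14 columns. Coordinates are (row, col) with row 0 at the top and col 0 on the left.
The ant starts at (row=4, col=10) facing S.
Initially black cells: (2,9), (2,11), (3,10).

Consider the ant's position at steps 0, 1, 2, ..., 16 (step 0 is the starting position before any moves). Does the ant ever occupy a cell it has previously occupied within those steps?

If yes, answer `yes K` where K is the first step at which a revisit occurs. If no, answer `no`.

Step 1: on WHITE (4,10): turn R to W, flip to black, move to (4,9). |black|=4 — new cell
Step 2: on WHITE (4,9): turn R to N, flip to black, move to (3,9). |black|=5 — new cell
Step 3: on WHITE (3,9): turn R to E, flip to black, move to (3,10). |black|=6 — new cell
Step 4: on BLACK (3,10): turn L to N, flip to white, move to (2,10). |black|=5 — new cell
Step 5: on WHITE (2,10): turn R to E, flip to black, move to (2,11). |black|=6 — new cell
Step 6: on BLACK (2,11): turn L to N, flip to white, move to (1,11). |black|=5 — new cell
Step 7: on WHITE (1,11): turn R to E, flip to black, move to (1,12). |black|=6 — new cell
Step 8: on WHITE (1,12): turn R to S, flip to black, move to (2,12). |black|=7 — new cell
Step 9: on WHITE (2,12): turn R to W, flip to black, move to (2,11). |black|=8 — REVISIT

Answer: yes 9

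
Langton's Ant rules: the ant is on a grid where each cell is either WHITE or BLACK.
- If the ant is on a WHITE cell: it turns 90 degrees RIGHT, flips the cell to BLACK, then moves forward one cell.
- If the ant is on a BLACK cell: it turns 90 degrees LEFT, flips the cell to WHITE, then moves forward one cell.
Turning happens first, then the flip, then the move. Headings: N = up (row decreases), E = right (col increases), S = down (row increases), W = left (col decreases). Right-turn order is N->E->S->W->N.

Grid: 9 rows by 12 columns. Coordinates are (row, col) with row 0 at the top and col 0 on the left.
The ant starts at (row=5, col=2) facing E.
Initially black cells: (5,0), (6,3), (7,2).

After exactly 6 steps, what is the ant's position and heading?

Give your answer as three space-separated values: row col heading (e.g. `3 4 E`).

Step 1: on WHITE (5,2): turn R to S, flip to black, move to (6,2). |black|=4
Step 2: on WHITE (6,2): turn R to W, flip to black, move to (6,1). |black|=5
Step 3: on WHITE (6,1): turn R to N, flip to black, move to (5,1). |black|=6
Step 4: on WHITE (5,1): turn R to E, flip to black, move to (5,2). |black|=7
Step 5: on BLACK (5,2): turn L to N, flip to white, move to (4,2). |black|=6
Step 6: on WHITE (4,2): turn R to E, flip to black, move to (4,3). |black|=7

Answer: 4 3 E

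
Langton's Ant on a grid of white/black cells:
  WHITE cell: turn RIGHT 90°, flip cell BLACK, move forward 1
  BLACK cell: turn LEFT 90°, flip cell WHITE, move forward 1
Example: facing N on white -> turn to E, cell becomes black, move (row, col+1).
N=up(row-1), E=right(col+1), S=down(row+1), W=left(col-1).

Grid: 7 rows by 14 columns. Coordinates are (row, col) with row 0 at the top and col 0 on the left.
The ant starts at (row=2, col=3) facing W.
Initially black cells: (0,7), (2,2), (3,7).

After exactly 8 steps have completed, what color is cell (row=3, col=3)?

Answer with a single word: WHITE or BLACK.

Answer: BLACK

Derivation:
Step 1: on WHITE (2,3): turn R to N, flip to black, move to (1,3). |black|=4
Step 2: on WHITE (1,3): turn R to E, flip to black, move to (1,4). |black|=5
Step 3: on WHITE (1,4): turn R to S, flip to black, move to (2,4). |black|=6
Step 4: on WHITE (2,4): turn R to W, flip to black, move to (2,3). |black|=7
Step 5: on BLACK (2,3): turn L to S, flip to white, move to (3,3). |black|=6
Step 6: on WHITE (3,3): turn R to W, flip to black, move to (3,2). |black|=7
Step 7: on WHITE (3,2): turn R to N, flip to black, move to (2,2). |black|=8
Step 8: on BLACK (2,2): turn L to W, flip to white, move to (2,1). |black|=7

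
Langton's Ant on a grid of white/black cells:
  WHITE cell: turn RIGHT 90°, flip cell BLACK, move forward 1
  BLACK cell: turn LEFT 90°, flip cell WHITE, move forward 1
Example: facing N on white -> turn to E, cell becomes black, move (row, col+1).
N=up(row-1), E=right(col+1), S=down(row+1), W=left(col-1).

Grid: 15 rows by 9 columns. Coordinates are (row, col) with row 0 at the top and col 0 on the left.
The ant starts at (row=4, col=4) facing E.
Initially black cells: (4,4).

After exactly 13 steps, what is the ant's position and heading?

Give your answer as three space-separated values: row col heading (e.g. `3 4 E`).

Answer: 3 2 N

Derivation:
Step 1: on BLACK (4,4): turn L to N, flip to white, move to (3,4). |black|=0
Step 2: on WHITE (3,4): turn R to E, flip to black, move to (3,5). |black|=1
Step 3: on WHITE (3,5): turn R to S, flip to black, move to (4,5). |black|=2
Step 4: on WHITE (4,5): turn R to W, flip to black, move to (4,4). |black|=3
Step 5: on WHITE (4,4): turn R to N, flip to black, move to (3,4). |black|=4
Step 6: on BLACK (3,4): turn L to W, flip to white, move to (3,3). |black|=3
Step 7: on WHITE (3,3): turn R to N, flip to black, move to (2,3). |black|=4
Step 8: on WHITE (2,3): turn R to E, flip to black, move to (2,4). |black|=5
Step 9: on WHITE (2,4): turn R to S, flip to black, move to (3,4). |black|=6
Step 10: on WHITE (3,4): turn R to W, flip to black, move to (3,3). |black|=7
Step 11: on BLACK (3,3): turn L to S, flip to white, move to (4,3). |black|=6
Step 12: on WHITE (4,3): turn R to W, flip to black, move to (4,2). |black|=7
Step 13: on WHITE (4,2): turn R to N, flip to black, move to (3,2). |black|=8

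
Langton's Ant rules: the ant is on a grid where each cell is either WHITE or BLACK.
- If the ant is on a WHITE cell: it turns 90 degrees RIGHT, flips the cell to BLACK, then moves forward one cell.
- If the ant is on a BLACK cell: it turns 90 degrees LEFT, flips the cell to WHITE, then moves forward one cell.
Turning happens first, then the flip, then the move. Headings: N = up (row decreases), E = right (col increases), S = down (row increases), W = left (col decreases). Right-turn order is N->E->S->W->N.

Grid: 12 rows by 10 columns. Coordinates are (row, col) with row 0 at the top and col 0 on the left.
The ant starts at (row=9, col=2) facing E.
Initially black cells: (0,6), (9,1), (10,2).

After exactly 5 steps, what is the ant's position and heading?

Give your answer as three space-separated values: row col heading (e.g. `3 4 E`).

Answer: 10 2 N

Derivation:
Step 1: on WHITE (9,2): turn R to S, flip to black, move to (10,2). |black|=4
Step 2: on BLACK (10,2): turn L to E, flip to white, move to (10,3). |black|=3
Step 3: on WHITE (10,3): turn R to S, flip to black, move to (11,3). |black|=4
Step 4: on WHITE (11,3): turn R to W, flip to black, move to (11,2). |black|=5
Step 5: on WHITE (11,2): turn R to N, flip to black, move to (10,2). |black|=6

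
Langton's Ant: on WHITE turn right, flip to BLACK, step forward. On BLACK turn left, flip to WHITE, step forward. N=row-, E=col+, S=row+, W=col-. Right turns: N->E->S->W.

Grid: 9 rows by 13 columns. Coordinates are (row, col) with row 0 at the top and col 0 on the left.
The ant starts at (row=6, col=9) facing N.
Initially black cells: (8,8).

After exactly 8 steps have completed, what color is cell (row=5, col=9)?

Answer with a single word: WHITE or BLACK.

Answer: BLACK

Derivation:
Step 1: on WHITE (6,9): turn R to E, flip to black, move to (6,10). |black|=2
Step 2: on WHITE (6,10): turn R to S, flip to black, move to (7,10). |black|=3
Step 3: on WHITE (7,10): turn R to W, flip to black, move to (7,9). |black|=4
Step 4: on WHITE (7,9): turn R to N, flip to black, move to (6,9). |black|=5
Step 5: on BLACK (6,9): turn L to W, flip to white, move to (6,8). |black|=4
Step 6: on WHITE (6,8): turn R to N, flip to black, move to (5,8). |black|=5
Step 7: on WHITE (5,8): turn R to E, flip to black, move to (5,9). |black|=6
Step 8: on WHITE (5,9): turn R to S, flip to black, move to (6,9). |black|=7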